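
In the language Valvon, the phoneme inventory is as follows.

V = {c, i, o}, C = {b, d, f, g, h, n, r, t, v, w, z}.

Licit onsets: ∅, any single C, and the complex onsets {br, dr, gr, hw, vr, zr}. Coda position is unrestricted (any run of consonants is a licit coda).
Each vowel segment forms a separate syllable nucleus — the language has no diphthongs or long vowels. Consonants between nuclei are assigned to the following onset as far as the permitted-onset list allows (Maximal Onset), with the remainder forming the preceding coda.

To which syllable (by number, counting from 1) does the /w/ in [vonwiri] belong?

The vowels are o, i, i — 3 nuclei, so 3 syllables.
/o…i/ gap (V1→V2): /nw/ — longest licit onset from the right is /w/, leaving /n/ as coda.
/i…i/ gap (V2→V3): just /r/ — single C goes to the following onset.
Result: von.wi.ri.
The /w/ is in the onset of syllable 2 (/wi/).

2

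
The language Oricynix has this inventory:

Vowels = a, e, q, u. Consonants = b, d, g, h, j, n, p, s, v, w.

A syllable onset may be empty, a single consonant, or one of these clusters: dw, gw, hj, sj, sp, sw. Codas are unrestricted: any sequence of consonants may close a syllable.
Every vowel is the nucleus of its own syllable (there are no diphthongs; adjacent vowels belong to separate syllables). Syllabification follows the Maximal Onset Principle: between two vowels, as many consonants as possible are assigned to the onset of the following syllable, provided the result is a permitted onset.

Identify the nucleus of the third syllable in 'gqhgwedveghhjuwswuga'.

e

Nuclei (vowels): q, e, e, u, u, a → 6 syllables.
The third nucleus (vowel 3 from the left) is /e/.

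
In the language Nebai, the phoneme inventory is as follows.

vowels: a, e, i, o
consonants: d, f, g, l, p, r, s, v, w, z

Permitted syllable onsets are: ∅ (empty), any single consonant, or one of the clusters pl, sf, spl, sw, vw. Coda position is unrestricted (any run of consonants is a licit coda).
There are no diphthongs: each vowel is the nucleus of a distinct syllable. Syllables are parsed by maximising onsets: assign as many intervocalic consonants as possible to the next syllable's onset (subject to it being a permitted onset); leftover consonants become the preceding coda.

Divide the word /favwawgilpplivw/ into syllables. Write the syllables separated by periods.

Vowels present: a, a, i, i; each is a nucleus, giving 4 syllables.
V1 /a/ – V2 /a/: cluster /vw/ — /vw/ is itself a permitted onset, so the whole cluster goes right; preceding coda = ∅.
V2 /a/ – V3 /i/: /wg/ — longest licit onset from the right is /g/, leaving /w/ as coda.
V3 /i/ – V4 /i/: /lppl/ — longest licit onset from the right is /pl/, leaving /lp/ as coda.

fa.vwaw.gilp.plivw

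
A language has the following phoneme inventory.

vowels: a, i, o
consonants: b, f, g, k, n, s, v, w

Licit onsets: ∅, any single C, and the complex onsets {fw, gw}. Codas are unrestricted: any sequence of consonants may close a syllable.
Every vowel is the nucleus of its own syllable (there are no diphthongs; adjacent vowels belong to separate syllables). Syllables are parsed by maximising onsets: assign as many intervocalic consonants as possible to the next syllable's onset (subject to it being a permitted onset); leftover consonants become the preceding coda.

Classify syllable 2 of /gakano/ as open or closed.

open

The vowels are a, a, o — 3 nuclei, so 3 syllables.
Between /a/ (V1) and /a/ (V2): /k/ is a single consonant, so it becomes the next onset.
Between /a/ (V2) and /o/ (V3): /n/ is a single consonant, so it becomes the next onset.
Syllabification: ga.ka.no.
Syllable 2 is /ka/; it ends in its nucleus with no coda, so it is open.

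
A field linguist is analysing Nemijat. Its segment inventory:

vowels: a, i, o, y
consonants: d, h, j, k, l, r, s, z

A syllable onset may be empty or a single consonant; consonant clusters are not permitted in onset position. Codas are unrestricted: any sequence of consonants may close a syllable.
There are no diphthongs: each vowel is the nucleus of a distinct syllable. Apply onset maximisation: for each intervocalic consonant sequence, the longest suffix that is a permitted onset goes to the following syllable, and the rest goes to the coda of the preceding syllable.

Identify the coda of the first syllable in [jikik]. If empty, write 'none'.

none

Vowels present: i, i; each is a nucleus, giving 2 syllables.
V1 /i/ – V2 /i/: /k/ is a single consonant, so it becomes the next onset.
Syllabification: ji.kik.
Syllable 1 is /ji/: onset /j/, nucleus /i/, coda ∅.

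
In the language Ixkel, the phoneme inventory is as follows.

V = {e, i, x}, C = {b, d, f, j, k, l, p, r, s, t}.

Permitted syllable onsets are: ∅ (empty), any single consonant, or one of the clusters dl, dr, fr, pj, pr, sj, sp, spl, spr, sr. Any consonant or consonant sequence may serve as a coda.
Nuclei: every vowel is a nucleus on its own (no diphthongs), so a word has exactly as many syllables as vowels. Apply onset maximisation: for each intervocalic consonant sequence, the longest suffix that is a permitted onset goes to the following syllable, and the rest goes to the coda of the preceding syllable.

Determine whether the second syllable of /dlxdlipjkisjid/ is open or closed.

closed

Nuclei (vowels): x, i, i, i → 4 syllables.
σ1/σ2 boundary: cluster /dl/ — /dl/ is itself a permitted onset, so the whole cluster goes right; preceding coda = ∅.
σ2/σ3 boundary: /pjk/ splits as /pj/ + /k/ (/k/ is the longest suffix that is a licit onset).
σ3/σ4 boundary: /sj/ — entire cluster is a permitted onset → onset /sj/, coda ∅.
Result: dlx.dlipj.ki.sjid.
Syllable 2 is /dlipj/ with coda /pj/, so it is closed.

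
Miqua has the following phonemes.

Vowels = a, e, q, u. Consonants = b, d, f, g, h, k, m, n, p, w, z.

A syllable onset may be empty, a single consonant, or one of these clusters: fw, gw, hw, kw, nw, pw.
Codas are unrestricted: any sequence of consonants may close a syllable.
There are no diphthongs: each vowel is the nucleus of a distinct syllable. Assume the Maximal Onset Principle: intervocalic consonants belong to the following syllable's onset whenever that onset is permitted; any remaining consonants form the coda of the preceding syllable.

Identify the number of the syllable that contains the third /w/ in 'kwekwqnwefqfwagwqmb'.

The vowels are e, q, e, q, a, q — 6 nuclei, so 6 syllables.
σ1/σ2 boundary: cluster /kw/ — /kw/ is itself a permitted onset, so the whole cluster goes right; preceding coda = ∅.
σ2/σ3 boundary: cluster /nw/ — /nw/ is itself a permitted onset, so the whole cluster goes right; preceding coda = ∅.
σ3/σ4 boundary: /f/ is a single consonant, so it becomes the next onset.
σ4/σ5 boundary: /fw/ — entire cluster is a permitted onset → onset /fw/, coda ∅.
σ5/σ6 boundary: /gw/ is a licit onset in full, so it all attaches to the next syllable.
Syllabification: kwe.kwq.nwe.fq.fwa.gwqmb.
The third /w/ is in the onset of syllable 3 (/nwe/).

3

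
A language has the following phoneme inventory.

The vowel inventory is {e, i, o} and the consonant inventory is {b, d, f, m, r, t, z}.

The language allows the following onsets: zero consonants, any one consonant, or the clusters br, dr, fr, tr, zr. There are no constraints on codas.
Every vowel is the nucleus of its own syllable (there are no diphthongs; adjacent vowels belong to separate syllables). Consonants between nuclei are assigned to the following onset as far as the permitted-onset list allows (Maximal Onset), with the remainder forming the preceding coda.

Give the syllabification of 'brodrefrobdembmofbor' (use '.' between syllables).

The vowels are o, e, o, e, o, o — 6 nuclei, so 6 syllables.
/o…e/ gap (V1→V2): cluster /dr/ — /dr/ is itself a permitted onset, so the whole cluster goes right; preceding coda = ∅.
/e…o/ gap (V2→V3): cluster /fr/ — /fr/ is itself a permitted onset, so the whole cluster goes right; preceding coda = ∅.
/o…e/ gap (V3→V4): /bd/; trying suffixes from longest down, /d/ is the first permitted one, so coda /b/ | onset /d/.
/e…o/ gap (V4→V5): cluster /mbm/ — the longest permitted-onset suffix is /m/; onset = /m/, preceding coda = /mb/.
/o…o/ gap (V5→V6): /fb/ splits as /f/ + /b/ (/b/ is the longest suffix that is a licit onset).

bro.dre.frob.demb.mof.bor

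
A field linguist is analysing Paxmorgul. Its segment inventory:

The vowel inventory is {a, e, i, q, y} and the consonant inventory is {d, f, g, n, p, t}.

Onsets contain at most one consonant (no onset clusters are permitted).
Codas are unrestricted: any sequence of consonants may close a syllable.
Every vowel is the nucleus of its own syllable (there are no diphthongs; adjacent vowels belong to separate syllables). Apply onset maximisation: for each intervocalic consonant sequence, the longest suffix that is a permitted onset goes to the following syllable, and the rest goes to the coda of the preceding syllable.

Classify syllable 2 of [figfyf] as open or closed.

closed

The vowels are i, y — 2 nuclei, so 2 syllables.
V1 /i/ – V2 /y/: /gf/ splits as /g/ + /f/ (/f/ is the longest suffix that is a licit onset).
Putting it together: fig.fyf.
Syllable 2 is /fyf/ with coda /f/, so it is closed.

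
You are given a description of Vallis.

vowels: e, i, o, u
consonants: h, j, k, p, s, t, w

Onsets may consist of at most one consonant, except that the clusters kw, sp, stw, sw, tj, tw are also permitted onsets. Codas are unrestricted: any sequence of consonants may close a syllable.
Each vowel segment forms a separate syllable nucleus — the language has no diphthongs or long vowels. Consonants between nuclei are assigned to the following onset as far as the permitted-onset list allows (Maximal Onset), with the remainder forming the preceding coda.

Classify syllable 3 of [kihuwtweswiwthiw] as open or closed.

open

Nuclei (vowels): i, u, e, i, i → 5 syllables.
σ1/σ2 boundary: /h/ is a single consonant, so it becomes the next onset.
σ2/σ3 boundary: /wtw/; trying suffixes from longest down, /tw/ is the first permitted one, so coda /w/ | onset /tw/.
σ3/σ4 boundary: cluster /sw/ — /sw/ is itself a permitted onset, so the whole cluster goes right; preceding coda = ∅.
σ4/σ5 boundary: /wth/ — longest licit onset from the right is /h/, leaving /wt/ as coda.
Result: ki.huw.twe.swiwt.hiw.
Syllable 3 is /twe/; it ends in its nucleus with no coda, so it is open.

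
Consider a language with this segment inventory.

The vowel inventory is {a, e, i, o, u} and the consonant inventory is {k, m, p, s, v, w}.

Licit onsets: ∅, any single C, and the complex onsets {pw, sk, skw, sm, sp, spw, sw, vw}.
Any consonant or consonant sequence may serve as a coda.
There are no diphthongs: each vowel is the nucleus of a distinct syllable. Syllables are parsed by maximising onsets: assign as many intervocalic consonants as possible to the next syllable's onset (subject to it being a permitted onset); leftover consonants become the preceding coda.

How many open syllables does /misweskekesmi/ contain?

5

Nuclei (vowels): i, e, e, e, i → 5 syllables.
Between /i/ (V1) and /e/ (V2): /sw/ — entire cluster is a permitted onset → onset /sw/, coda ∅.
Between /e/ (V2) and /e/ (V3): cluster /sk/ — /sk/ is itself a permitted onset, so the whole cluster goes right; preceding coda = ∅.
Between /e/ (V3) and /e/ (V4): /k/ → onset of the next syllable (single consonants are always licit onsets).
Between /e/ (V4) and /i/ (V5): /sm/ — entire cluster is a permitted onset → onset /sm/, coda ∅.
Syllabification: mi.swe.ske.ke.smi.
Classifying each syllable: /mi/ (open), /swe/ (open), /ske/ (open), /ke/ (open), /smi/ (open).
Open syllables: 5.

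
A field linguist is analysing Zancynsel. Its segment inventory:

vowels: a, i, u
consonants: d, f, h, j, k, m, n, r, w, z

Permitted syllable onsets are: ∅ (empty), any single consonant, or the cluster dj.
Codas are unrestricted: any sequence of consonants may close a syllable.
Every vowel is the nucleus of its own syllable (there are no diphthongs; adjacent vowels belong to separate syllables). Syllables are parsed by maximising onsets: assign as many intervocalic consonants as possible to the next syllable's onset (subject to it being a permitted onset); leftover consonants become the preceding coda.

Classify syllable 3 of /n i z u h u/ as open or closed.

open

Nuclei (vowels): i, u, u → 3 syllables.
/i…u/ gap (V1→V2): /z/ is a single consonant, so it becomes the next onset.
/u…u/ gap (V2→V3): just /h/ — single C goes to the following onset.
So the parse is ni.zu.hu.
Syllable 3 is /hu/; it ends in its nucleus with no coda, so it is open.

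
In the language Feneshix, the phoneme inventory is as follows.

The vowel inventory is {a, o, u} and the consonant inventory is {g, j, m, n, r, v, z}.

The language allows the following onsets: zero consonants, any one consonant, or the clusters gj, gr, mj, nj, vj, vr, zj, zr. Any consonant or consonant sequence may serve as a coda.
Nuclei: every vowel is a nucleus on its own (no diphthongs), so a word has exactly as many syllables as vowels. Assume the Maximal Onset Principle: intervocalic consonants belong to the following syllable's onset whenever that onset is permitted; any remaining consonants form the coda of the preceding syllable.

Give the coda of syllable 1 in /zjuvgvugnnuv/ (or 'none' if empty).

vg

Nuclei (vowels): u, u, u → 3 syllables.
σ1/σ2 boundary: /vgv/ splits as /vg/ + /v/ (/v/ is the longest suffix that is a licit onset).
σ2/σ3 boundary: /gnn/ splits as /gn/ + /n/ (/n/ is the longest suffix that is a licit onset).
Syllabification: zjuvg.vugn.nuv.
Syllable 1 is /zjuvg/: onset /zj/, nucleus /u/, coda /vg/.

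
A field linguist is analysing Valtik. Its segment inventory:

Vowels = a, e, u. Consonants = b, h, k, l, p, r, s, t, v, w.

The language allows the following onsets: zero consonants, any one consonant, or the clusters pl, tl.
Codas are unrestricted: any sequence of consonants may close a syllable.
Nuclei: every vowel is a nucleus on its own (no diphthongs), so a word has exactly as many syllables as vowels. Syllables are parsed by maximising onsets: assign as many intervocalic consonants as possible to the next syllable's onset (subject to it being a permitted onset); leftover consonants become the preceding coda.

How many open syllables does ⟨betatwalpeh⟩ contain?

1

Nuclei (vowels): e, a, a, e → 4 syllables.
Between /e/ (V1) and /a/ (V2): just /t/ — single C goes to the following onset.
Between /a/ (V2) and /a/ (V3): /tw/ splits as /t/ + /w/ (/w/ is the longest suffix that is a licit onset).
Between /a/ (V3) and /e/ (V4): /lp/ splits as /l/ + /p/ (/p/ is the longest suffix that is a licit onset).
Result: be.tat.wal.peh.
Classifying each syllable: /be/ (open), /tat/ (closed), /wal/ (closed), /peh/ (closed).
Open syllables: 1.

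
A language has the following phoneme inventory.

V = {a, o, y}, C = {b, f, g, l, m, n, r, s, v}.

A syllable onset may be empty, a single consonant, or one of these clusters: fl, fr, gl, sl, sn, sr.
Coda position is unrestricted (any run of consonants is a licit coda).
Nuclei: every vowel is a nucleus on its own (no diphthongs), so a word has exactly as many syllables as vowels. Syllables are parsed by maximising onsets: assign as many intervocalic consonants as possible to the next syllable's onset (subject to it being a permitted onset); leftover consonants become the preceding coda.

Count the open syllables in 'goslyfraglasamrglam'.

4

The vowels are o, y, a, a, a, a — 6 nuclei, so 6 syllables.
/o…y/ gap (V1→V2): /sl/ is a licit onset in full, so it all attaches to the next syllable.
/y…a/ gap (V2→V3): /fr/ is a licit onset in full, so it all attaches to the next syllable.
/a…a/ gap (V3→V4): /gl/ is a licit onset in full, so it all attaches to the next syllable.
/a…a/ gap (V4→V5): just /s/ — single C goes to the following onset.
/a…a/ gap (V5→V6): /mrgl/ splits as /mr/ + /gl/ (/gl/ is the longest suffix that is a licit onset).
Result: go.sly.fra.gla.samr.glam.
Classifying each syllable: /go/ (open), /sly/ (open), /fra/ (open), /gla/ (open), /samr/ (closed), /glam/ (closed).
Open syllables: 4.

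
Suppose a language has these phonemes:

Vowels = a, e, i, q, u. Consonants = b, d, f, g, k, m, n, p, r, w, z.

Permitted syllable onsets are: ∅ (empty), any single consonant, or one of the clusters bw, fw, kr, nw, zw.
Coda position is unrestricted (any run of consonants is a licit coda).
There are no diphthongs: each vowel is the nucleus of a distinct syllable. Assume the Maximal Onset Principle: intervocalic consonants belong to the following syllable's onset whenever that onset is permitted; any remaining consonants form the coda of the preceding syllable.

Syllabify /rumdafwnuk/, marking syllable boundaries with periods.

Vowels present: u, a, u; each is a nucleus, giving 3 syllables.
V1 /u/ – V2 /a/: /md/ splits as /m/ + /d/ (/d/ is the longest suffix that is a licit onset).
V2 /a/ – V3 /u/: /fwn/; trying suffixes from longest down, /n/ is the first permitted one, so coda /fw/ | onset /n/.

rum.dafw.nuk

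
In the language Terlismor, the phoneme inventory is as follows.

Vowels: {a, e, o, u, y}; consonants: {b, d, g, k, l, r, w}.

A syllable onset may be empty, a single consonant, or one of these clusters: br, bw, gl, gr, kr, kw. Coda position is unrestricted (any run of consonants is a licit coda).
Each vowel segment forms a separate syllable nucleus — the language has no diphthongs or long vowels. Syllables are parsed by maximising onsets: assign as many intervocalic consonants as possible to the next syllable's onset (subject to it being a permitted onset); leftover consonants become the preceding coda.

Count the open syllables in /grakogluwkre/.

3

Vowels present: a, o, u, e; each is a nucleus, giving 4 syllables.
σ1/σ2 boundary: just /k/ — single C goes to the following onset.
σ2/σ3 boundary: /gl/ — entire cluster is a permitted onset → onset /gl/, coda ∅.
σ3/σ4 boundary: /wkr/ splits as /w/ + /kr/ (/kr/ is the longest suffix that is a licit onset).
So the parse is gra.ko.gluw.kre.
Classifying each syllable: /gra/ (open), /ko/ (open), /gluw/ (closed), /kre/ (open).
Open syllables: 3.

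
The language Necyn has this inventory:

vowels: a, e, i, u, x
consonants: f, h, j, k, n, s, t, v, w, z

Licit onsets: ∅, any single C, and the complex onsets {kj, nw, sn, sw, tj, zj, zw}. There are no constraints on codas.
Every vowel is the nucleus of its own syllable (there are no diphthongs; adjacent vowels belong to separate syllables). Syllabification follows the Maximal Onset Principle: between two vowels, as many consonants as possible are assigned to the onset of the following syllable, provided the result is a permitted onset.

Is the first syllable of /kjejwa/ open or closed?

Nuclei (vowels): e, a → 2 syllables.
σ1/σ2 boundary: /jw/; trying suffixes from longest down, /w/ is the first permitted one, so coda /j/ | onset /w/.
Putting it together: kjej.wa.
Syllable 1 is /kjej/ with coda /j/, so it is closed.

closed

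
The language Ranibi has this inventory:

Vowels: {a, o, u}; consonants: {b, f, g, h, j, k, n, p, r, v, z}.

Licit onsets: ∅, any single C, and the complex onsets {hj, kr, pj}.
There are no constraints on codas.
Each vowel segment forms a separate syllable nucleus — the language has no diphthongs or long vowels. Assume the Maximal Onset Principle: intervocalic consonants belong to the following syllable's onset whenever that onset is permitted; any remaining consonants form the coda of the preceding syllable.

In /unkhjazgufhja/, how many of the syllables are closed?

The vowels are u, a, u, a — 4 nuclei, so 4 syllables.
V1 /u/ – V2 /a/: /nkhj/; trying suffixes from longest down, /hj/ is the first permitted one, so coda /nk/ | onset /hj/.
V2 /a/ – V3 /u/: /zg/ splits as /z/ + /g/ (/g/ is the longest suffix that is a licit onset).
V3 /u/ – V4 /a/: /fhj/ — longest licit onset from the right is /hj/, leaving /f/ as coda.
Putting it together: unk.hjaz.guf.hja.
Classifying each syllable: /unk/ (closed), /hjaz/ (closed), /guf/ (closed), /hja/ (open).
Closed syllables: 3.

3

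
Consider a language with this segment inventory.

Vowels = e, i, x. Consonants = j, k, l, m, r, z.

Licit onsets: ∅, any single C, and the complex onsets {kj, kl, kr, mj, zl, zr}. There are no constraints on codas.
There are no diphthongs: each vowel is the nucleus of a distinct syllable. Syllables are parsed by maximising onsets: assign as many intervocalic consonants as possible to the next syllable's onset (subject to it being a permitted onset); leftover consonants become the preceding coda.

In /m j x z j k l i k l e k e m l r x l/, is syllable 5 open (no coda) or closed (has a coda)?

closed

Nuclei (vowels): x, i, e, e, x → 5 syllables.
σ1/σ2 boundary: cluster /zjkl/ — the longest permitted-onset suffix is /kl/; onset = /kl/, preceding coda = /zj/.
σ2/σ3 boundary: cluster /kl/ — /kl/ is itself a permitted onset, so the whole cluster goes right; preceding coda = ∅.
σ3/σ4 boundary: /k/ is a single consonant, so it becomes the next onset.
σ4/σ5 boundary: /mlr/ splits as /ml/ + /r/ (/r/ is the longest suffix that is a licit onset).
Result: mjxzj.kli.kle.keml.rxl.
Syllable 5 is /rxl/ with coda /l/, so it is closed.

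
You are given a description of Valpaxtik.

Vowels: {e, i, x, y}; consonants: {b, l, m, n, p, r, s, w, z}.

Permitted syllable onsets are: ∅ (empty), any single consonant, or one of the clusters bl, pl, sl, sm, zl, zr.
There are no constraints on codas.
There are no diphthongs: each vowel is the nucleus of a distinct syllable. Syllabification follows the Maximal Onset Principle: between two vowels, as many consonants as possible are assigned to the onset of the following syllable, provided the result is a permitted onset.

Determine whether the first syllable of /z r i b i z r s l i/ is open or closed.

open

The vowels are i, i, i — 3 nuclei, so 3 syllables.
Between /i/ (V1) and /i/ (V2): /b/ is a single consonant, so it becomes the next onset.
Between /i/ (V2) and /i/ (V3): cluster /zrsl/ — the longest permitted-onset suffix is /sl/; onset = /sl/, preceding coda = /zr/.
Putting it together: zri.bizr.sli.
Syllable 1 is /zri/; it ends in its nucleus with no coda, so it is open.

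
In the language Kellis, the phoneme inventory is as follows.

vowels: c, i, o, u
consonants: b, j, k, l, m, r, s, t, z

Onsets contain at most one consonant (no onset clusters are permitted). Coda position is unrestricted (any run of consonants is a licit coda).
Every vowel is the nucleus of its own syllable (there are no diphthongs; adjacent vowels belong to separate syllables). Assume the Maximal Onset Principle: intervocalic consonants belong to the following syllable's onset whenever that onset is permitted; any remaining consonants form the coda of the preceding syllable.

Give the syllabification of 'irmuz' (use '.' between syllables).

ir.muz

Vowels present: i, u; each is a nucleus, giving 2 syllables.
σ1/σ2 boundary: cluster /rm/ — the longest permitted-onset suffix is /m/; onset = /m/, preceding coda = /r/.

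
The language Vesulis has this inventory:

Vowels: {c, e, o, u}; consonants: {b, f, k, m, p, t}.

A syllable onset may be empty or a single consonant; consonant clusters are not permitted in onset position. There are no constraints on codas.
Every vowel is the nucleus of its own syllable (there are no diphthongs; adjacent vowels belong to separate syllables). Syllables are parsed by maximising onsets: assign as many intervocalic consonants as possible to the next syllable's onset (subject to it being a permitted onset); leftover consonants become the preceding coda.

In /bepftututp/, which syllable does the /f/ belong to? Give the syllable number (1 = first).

The vowels are e, u, u — 3 nuclei, so 3 syllables.
V1 /e/ – V2 /u/: cluster /pft/ — the longest permitted-onset suffix is /t/; onset = /t/, preceding coda = /pf/.
V2 /u/ – V3 /u/: /t/ is a single consonant, so it becomes the next onset.
Syllabification: bepf.tu.tutp.
The /f/ is in the coda of syllable 1 (/bepf/).

1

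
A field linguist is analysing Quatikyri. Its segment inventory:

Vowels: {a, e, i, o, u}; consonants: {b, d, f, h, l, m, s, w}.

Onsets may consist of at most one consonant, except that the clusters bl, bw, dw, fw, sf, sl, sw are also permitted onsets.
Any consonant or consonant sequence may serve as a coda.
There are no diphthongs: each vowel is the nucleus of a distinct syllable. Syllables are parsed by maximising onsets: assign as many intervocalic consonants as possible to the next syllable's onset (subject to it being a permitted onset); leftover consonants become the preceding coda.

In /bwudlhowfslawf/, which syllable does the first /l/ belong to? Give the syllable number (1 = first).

1

The vowels are u, o, a — 3 nuclei, so 3 syllables.
σ1/σ2 boundary: /dlh/ splits as /dl/ + /h/ (/h/ is the longest suffix that is a licit onset).
σ2/σ3 boundary: /wfsl/ splits as /wf/ + /sl/ (/sl/ is the longest suffix that is a licit onset).
Syllabification: bwudl.howf.slawf.
The first /l/ is in the coda of syllable 1 (/bwudl/).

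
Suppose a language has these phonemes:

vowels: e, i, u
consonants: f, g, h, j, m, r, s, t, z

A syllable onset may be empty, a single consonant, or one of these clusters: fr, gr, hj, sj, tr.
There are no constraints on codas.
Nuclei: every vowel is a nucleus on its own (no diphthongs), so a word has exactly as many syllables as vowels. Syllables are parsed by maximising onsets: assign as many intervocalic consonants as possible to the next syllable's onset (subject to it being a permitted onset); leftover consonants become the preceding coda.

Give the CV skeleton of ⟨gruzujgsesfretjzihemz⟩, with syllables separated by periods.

Nuclei (vowels): u, u, e, e, i, e → 6 syllables.
σ1/σ2 boundary: /z/ is a single consonant, so it becomes the next onset.
σ2/σ3 boundary: cluster /jgs/ — the longest permitted-onset suffix is /s/; onset = /s/, preceding coda = /jg/.
σ3/σ4 boundary: cluster /sfr/ — the longest permitted-onset suffix is /fr/; onset = /fr/, preceding coda = /s/.
σ4/σ5 boundary: /tjz/; trying suffixes from longest down, /z/ is the first permitted one, so coda /tj/ | onset /z/.
σ5/σ6 boundary: /h/ is a single consonant, so it becomes the next onset.
Syllabification: gru.zujg.ses.fretj.zi.hemz.
Mapping each syllable to C/V: /gru/ → CCV, /zujg/ → CVCC, /ses/ → CVC, /fretj/ → CCVCC, /zi/ → CV, /hemz/ → CVCC.

CCV.CVCC.CVC.CCVCC.CV.CVCC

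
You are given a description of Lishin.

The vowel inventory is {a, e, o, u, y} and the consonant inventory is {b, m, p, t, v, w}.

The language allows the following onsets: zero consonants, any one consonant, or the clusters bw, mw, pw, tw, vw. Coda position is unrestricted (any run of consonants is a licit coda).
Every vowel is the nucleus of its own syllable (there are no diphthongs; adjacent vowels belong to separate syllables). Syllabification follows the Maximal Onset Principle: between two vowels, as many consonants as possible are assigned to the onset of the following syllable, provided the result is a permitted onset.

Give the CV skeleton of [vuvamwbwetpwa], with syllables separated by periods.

CV.CVCC.CCVC.CCV

The vowels are u, a, e, a — 4 nuclei, so 4 syllables.
/u…a/ gap (V1→V2): just /v/ — single C goes to the following onset.
/a…e/ gap (V2→V3): /mwbw/; trying suffixes from longest down, /bw/ is the first permitted one, so coda /mw/ | onset /bw/.
/e…a/ gap (V3→V4): /tpw/ splits as /t/ + /pw/ (/pw/ is the longest suffix that is a licit onset).
Result: vu.vamw.bwet.pwa.
Mapping each syllable to C/V: /vu/ → CV, /vamw/ → CVCC, /bwet/ → CCVC, /pwa/ → CCV.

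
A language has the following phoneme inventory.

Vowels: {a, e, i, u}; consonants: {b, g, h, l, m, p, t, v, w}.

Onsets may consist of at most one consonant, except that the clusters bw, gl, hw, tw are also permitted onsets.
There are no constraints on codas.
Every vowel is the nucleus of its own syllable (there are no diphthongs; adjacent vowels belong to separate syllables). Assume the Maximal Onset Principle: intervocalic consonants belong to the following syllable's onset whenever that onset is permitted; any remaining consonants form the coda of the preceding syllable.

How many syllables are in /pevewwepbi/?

4

Vowels present: e, e, e, i; each is a nucleus, giving 4 syllables.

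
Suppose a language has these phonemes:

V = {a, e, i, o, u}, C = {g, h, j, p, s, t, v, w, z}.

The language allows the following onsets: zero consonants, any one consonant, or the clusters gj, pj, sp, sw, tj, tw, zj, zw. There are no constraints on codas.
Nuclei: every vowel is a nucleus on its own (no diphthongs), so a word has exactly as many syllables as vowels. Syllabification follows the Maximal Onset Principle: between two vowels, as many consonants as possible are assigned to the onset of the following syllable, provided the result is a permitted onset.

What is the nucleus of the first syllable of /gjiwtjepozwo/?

Vowels present: i, e, o, o; each is a nucleus, giving 4 syllables.
The first nucleus (vowel 1 from the left) is /i/.

i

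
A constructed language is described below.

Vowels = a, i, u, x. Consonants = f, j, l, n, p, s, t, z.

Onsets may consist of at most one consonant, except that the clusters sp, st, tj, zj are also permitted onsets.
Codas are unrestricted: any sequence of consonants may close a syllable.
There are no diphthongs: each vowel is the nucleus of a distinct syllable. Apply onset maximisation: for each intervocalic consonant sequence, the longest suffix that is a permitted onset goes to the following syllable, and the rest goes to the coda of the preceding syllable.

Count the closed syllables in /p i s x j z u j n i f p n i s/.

4

Vowels present: i, x, u, i, i; each is a nucleus, giving 5 syllables.
Between /i/ (V1) and /x/ (V2): /s/ is a single consonant, so it becomes the next onset.
Between /x/ (V2) and /u/ (V3): /jz/; trying suffixes from longest down, /z/ is the first permitted one, so coda /j/ | onset /z/.
Between /u/ (V3) and /i/ (V4): /jn/; trying suffixes from longest down, /n/ is the first permitted one, so coda /j/ | onset /n/.
Between /i/ (V4) and /i/ (V5): /fpn/; trying suffixes from longest down, /n/ is the first permitted one, so coda /fp/ | onset /n/.
So the parse is pi.sxj.zuj.nifp.nis.
Classifying each syllable: /pi/ (open), /sxj/ (closed), /zuj/ (closed), /nifp/ (closed), /nis/ (closed).
Closed syllables: 4.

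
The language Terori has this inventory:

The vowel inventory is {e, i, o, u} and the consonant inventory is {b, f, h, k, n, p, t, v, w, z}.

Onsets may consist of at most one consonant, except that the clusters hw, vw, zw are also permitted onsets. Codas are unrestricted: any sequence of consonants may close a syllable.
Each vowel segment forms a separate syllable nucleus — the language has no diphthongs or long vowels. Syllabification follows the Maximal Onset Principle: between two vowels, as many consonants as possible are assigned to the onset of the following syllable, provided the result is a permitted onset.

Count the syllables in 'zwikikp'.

The vowels are i, i — 2 nuclei, so 2 syllables.

2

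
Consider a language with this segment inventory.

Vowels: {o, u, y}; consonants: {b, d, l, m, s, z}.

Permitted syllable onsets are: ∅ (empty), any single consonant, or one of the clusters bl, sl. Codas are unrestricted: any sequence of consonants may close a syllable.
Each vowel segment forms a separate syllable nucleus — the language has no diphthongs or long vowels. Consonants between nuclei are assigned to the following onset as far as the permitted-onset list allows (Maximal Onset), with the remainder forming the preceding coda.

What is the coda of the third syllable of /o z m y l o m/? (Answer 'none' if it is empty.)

Vowels present: o, y, o; each is a nucleus, giving 3 syllables.
Between /o/ (V1) and /y/ (V2): /zm/ splits as /z/ + /m/ (/m/ is the longest suffix that is a licit onset).
Between /y/ (V2) and /o/ (V3): just /l/ — single C goes to the following onset.
Syllabification: oz.my.lom.
Syllable 3 is /lom/: onset /l/, nucleus /o/, coda /m/.

m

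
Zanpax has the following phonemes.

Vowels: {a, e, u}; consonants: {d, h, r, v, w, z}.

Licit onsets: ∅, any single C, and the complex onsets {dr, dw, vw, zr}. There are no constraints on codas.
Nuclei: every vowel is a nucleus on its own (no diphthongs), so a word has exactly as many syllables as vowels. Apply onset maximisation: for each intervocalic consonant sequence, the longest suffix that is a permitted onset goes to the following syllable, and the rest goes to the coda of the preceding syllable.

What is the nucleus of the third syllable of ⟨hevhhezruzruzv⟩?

u

Vowels present: e, e, u, u; each is a nucleus, giving 4 syllables.
The third nucleus (vowel 3 from the left) is /u/.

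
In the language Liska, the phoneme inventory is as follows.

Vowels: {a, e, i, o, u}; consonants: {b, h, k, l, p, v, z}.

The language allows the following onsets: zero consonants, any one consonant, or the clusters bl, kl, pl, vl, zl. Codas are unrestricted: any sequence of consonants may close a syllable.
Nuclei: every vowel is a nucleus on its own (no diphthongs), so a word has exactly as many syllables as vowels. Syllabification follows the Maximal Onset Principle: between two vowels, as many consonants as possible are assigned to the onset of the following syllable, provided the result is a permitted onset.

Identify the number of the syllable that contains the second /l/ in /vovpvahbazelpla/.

The vowels are o, a, a, e, a — 5 nuclei, so 5 syllables.
Between /o/ (V1) and /a/ (V2): /vpv/ splits as /vp/ + /v/ (/v/ is the longest suffix that is a licit onset).
Between /a/ (V2) and /a/ (V3): /hb/ — longest licit onset from the right is /b/, leaving /h/ as coda.
Between /a/ (V3) and /e/ (V4): /z/ is a single consonant, so it becomes the next onset.
Between /e/ (V4) and /a/ (V5): /lpl/ — longest licit onset from the right is /pl/, leaving /l/ as coda.
So the parse is vovp.vah.ba.zel.pla.
The second /l/ is in the onset of syllable 5 (/pla/).

5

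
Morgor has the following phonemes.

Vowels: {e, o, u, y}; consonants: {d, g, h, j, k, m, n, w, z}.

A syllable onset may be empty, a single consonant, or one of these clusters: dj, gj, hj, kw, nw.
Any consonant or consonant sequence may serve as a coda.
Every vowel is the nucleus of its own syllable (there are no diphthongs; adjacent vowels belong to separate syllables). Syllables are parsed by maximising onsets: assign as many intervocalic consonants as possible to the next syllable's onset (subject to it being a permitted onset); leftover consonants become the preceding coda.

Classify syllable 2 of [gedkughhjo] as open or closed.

closed

Vowels present: e, u, o; each is a nucleus, giving 3 syllables.
Between /e/ (V1) and /u/ (V2): /dk/ splits as /d/ + /k/ (/k/ is the longest suffix that is a licit onset).
Between /u/ (V2) and /o/ (V3): cluster /ghhj/ — the longest permitted-onset suffix is /hj/; onset = /hj/, preceding coda = /gh/.
So the parse is ged.kugh.hjo.
Syllable 2 is /kugh/ with coda /gh/, so it is closed.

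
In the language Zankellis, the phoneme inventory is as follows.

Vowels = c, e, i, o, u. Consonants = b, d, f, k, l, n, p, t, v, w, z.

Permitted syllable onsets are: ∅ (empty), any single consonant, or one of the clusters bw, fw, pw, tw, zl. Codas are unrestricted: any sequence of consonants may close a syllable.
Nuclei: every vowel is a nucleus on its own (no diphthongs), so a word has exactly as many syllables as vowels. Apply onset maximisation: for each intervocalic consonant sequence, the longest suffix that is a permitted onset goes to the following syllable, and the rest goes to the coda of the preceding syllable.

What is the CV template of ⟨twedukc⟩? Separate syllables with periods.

CCV.CV.CV

The vowels are e, u, c — 3 nuclei, so 3 syllables.
/e…u/ gap (V1→V2): just /d/ — single C goes to the following onset.
/u…c/ gap (V2→V3): just /k/ — single C goes to the following onset.
Syllabification: twe.du.kc.
Mapping each syllable to C/V: /twe/ → CCV, /du/ → CV, /kc/ → CV.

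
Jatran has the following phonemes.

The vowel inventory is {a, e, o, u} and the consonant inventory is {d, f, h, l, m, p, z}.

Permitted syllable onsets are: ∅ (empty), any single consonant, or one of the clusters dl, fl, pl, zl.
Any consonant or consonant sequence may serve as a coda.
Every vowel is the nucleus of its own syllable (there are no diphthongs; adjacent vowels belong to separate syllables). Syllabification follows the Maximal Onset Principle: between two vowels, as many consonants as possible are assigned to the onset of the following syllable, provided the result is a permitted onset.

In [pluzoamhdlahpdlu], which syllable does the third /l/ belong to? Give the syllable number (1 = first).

5

Nuclei (vowels): u, o, a, a, u → 5 syllables.
V1 /u/ – V2 /o/: just /z/ — single C goes to the following onset.
V2 /o/ – V3 /a/: no consonants, so the boundary falls immediately after /o/.
V3 /a/ – V4 /a/: /mhdl/ — longest licit onset from the right is /dl/, leaving /mh/ as coda.
V4 /a/ – V5 /u/: cluster /hpdl/ — the longest permitted-onset suffix is /dl/; onset = /dl/, preceding coda = /hp/.
Result: plu.zo.amh.dlahp.dlu.
The third /l/ is in the onset of syllable 5 (/dlu/).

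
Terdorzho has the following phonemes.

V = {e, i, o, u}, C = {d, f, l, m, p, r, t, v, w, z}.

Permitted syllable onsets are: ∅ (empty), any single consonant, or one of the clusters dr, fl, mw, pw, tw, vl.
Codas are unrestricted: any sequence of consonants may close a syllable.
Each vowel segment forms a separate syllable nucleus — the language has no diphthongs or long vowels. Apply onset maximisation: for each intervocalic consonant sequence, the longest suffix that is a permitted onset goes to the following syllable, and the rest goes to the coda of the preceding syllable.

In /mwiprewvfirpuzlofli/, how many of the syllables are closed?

Vowels present: i, e, i, u, o, i; each is a nucleus, giving 6 syllables.
/i…e/ gap (V1→V2): /pr/ splits as /p/ + /r/ (/r/ is the longest suffix that is a licit onset).
/e…i/ gap (V2→V3): /wvf/; trying suffixes from longest down, /f/ is the first permitted one, so coda /wv/ | onset /f/.
/i…u/ gap (V3→V4): /rp/ splits as /r/ + /p/ (/p/ is the longest suffix that is a licit onset).
/u…o/ gap (V4→V5): /zl/ splits as /z/ + /l/ (/l/ is the longest suffix that is a licit onset).
/o…i/ gap (V5→V6): cluster /fl/ — /fl/ is itself a permitted onset, so the whole cluster goes right; preceding coda = ∅.
Syllabification: mwip.rewv.fir.puz.lo.fli.
Classifying each syllable: /mwip/ (closed), /rewv/ (closed), /fir/ (closed), /puz/ (closed), /lo/ (open), /fli/ (open).
Closed syllables: 4.

4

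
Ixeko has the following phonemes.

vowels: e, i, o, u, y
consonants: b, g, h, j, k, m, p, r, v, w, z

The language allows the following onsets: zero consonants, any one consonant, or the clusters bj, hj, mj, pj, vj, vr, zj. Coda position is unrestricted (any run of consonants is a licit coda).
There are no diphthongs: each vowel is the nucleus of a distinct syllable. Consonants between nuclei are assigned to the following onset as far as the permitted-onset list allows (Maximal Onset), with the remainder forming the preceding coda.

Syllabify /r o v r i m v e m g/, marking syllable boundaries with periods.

The vowels are o, i, e — 3 nuclei, so 3 syllables.
V1 /o/ – V2 /i/: cluster /vr/ — /vr/ is itself a permitted onset, so the whole cluster goes right; preceding coda = ∅.
V2 /i/ – V3 /e/: cluster /mv/ — the longest permitted-onset suffix is /v/; onset = /v/, preceding coda = /m/.

ro.vrim.vemg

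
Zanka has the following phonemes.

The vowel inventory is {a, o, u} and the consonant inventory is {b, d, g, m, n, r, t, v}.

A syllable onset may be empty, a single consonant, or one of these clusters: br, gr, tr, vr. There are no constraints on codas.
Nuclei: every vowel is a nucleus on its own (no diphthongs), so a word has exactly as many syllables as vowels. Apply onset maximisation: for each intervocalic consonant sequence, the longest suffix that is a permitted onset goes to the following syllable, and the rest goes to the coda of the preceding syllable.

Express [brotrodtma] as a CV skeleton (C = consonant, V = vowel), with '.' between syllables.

CCV.CCVCC.CV

Nuclei (vowels): o, o, a → 3 syllables.
Between /o/ (V1) and /o/ (V2): cluster /tr/ — /tr/ is itself a permitted onset, so the whole cluster goes right; preceding coda = ∅.
Between /o/ (V2) and /a/ (V3): cluster /dtm/ — the longest permitted-onset suffix is /m/; onset = /m/, preceding coda = /dt/.
So the parse is bro.trodt.ma.
Mapping each syllable to C/V: /bro/ → CCV, /trodt/ → CCVCC, /ma/ → CV.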